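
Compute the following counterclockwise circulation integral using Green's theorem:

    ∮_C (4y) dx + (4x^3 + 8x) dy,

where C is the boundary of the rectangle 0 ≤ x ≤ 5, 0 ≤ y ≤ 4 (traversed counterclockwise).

Green's theorem converts the closed line integral into a double integral over the enclosed region D:

    ∮_C P dx + Q dy = ∬_D (∂Q/∂x - ∂P/∂y) dA.

Here P = 4y, Q = 4x^3 + 8x, so

    ∂Q/∂x = 12x^2 + 8,    ∂P/∂y = 4,
    ∂Q/∂x - ∂P/∂y = 12x^2 + 4.

D is the region 0 ≤ x ≤ 5, 0 ≤ y ≤ 4. Evaluating the double integral:

    ∬_D (12x^2 + 4) dA = ∫_0^{5} ∫_0^{4} (12x^2 + 4) dy dx.

Inner (y from 0 to 4): 48x^2 + 16.
Outer (x from 0 to 5): 2080.

Therefore ∮_C P dx + Q dy = 2080.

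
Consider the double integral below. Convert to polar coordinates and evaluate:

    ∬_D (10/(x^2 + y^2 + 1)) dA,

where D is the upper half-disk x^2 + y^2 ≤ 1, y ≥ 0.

The region D is 0 ≤ r ≤ 1, 0 ≤ θ ≤ π in polar coordinates, where x = r cos(θ), y = r sin(θ), and dA = r dr dθ.

Under the substitution, the integrand becomes 10/(r^2 + 1), so

    ∬_D (10/(x^2 + y^2 + 1)) dA = ∫_{0}^{π} ∫_{0}^{1} (10/(r^2 + 1)) · r dr dθ.

Inner integral (in r): ∫_{0}^{1} (10/(r^2 + 1)) · r dr = log(32).

Outer integral (in θ): ∫_{0}^{π} (log(32)) dθ = log(32^π).

Therefore ∬_D (10/(x^2 + y^2 + 1)) dA = log(32^π).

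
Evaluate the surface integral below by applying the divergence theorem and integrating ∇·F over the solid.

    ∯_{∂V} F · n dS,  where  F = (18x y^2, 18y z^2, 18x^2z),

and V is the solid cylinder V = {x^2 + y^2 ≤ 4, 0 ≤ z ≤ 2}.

By the divergence theorem,

    ∯_{∂V} F · n dS = ∭_V (∇ · F) dV.

Compute the divergence:
    ∇ · F = ∂F_x/∂x + ∂F_y/∂y + ∂F_z/∂z = 18y^2 + 18z^2 + 18x^2 = 18x^2 + 18y^2 + 18z^2.

In cylindrical coordinates, x = r cos(θ), y = r sin(θ), z = z, dV = r dr dθ dz, with 0 ≤ r ≤ 2, 0 ≤ θ ≤ 2π, 0 ≤ z ≤ 2.

The integrand, after substitution and multiplying by the volume element, becomes (18r^2 + 18z^2) · r, so

    ∭_V (∇·F) dV = ∫_0^{2π} ∫_0^{2} ∫_0^{2} (18r^2 + 18z^2) · r dz dr dθ.

Inner (z from 0 to 2): 36r^3 + 48r.
Middle (r from 0 to 2): 240.
Outer (θ from 0 to 2π): 480π.

Therefore ∯_{∂V} F · n dS = 480π.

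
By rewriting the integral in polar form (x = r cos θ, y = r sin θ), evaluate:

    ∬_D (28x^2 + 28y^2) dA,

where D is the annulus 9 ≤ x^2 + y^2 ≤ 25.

The region D is 3 ≤ r ≤ 5, 0 ≤ θ ≤ 2π in polar coordinates, where x = r cos(θ), y = r sin(θ), and dA = r dr dθ.

Under the substitution, the integrand becomes 28r^2, so

    ∬_D (28x^2 + 28y^2) dA = ∫_{0}^{2π} ∫_{3}^{5} (28r^2) · r dr dθ.

Inner integral (in r): ∫_{3}^{5} (28r^2) · r dr = 3808.

Outer integral (in θ): ∫_{0}^{2π} (3808) dθ = 7616π.

Therefore ∬_D (28x^2 + 28y^2) dA = 7616π.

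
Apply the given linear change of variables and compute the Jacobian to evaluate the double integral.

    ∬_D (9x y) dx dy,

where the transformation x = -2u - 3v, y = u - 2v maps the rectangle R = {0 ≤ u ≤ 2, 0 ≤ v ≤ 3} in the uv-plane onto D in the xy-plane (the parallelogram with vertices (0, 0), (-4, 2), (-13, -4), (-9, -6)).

Compute the Jacobian determinant of (x, y) with respect to (u, v):

    ∂(x,y)/∂(u,v) = | -2  -3 | = (-2)(-2) - (-3)(1) = 7.
                   | 1  -2 |

Its absolute value is |J| = 7 (the area scaling factor).

Substituting x = -2u - 3v, y = u - 2v into the integrand,

    9x y → -18u^2 + 9u v + 54v^2,

so the integral becomes

    ∬_R (-18u^2 + 9u v + 54v^2) · |J| du dv = ∫_0^2 ∫_0^3 (-126u^2 + 63u v + 378v^2) dv du.

Inner (v): -378u^2 + 567u/2 + 3402.
Outer (u): 6363.

Therefore ∬_D (9x y) dx dy = 6363.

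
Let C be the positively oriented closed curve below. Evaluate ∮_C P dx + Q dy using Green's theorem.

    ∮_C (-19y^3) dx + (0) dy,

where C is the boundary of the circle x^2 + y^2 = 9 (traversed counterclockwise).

Green's theorem converts the closed line integral into a double integral over the enclosed region D:

    ∮_C P dx + Q dy = ∬_D (∂Q/∂x - ∂P/∂y) dA.

Here P = -19y^3, Q = 0, so

    ∂Q/∂x = 0,    ∂P/∂y = -57y^2,
    ∂Q/∂x - ∂P/∂y = 57y^2.

D is the region x^2 + y^2 ≤ 9. Evaluating the double integral:

In polar coordinates (x = r cos θ, y = r sin θ, dA = r dr dθ) the integrand becomes 57r^2sin(θ)^2, so

    ∬_D (57y^2) dA = ∫_0^{2π} ∫_0^{3} (57r^2sin(θ)^2) · r dr dθ.

Inner (r from 0 to 3): 4617sin(θ)^2/4.
Outer (θ from 0 to 2π): 4617π/4.

Therefore ∮_C P dx + Q dy = 4617π/4.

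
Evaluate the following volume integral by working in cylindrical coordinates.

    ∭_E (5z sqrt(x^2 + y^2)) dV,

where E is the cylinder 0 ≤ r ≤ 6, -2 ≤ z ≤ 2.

In cylindrical coordinates, x = r cos(θ), y = r sin(θ), z = z, and dV = r dr dθ dz.

The integrand becomes 5r z, so

    ∭_E (5z sqrt(x^2 + y^2)) dV = ∫_{0}^{2π} ∫_{0}^{6} ∫_{-2}^{2} (5r z) · r dz dr dθ.

Inner (z): 0.
Middle (r from 0 to 6): 0.
Outer (θ): 0.

Therefore the triple integral equals 0.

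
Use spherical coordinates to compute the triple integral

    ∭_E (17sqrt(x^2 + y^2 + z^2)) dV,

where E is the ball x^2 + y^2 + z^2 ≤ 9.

In spherical coordinates, x = ρ sin(φ) cos(θ), y = ρ sin(φ) sin(θ), z = ρ cos(φ), and dV = ρ^2 sin(φ) dρ dφ dθ.

The integrand becomes 17ρ, so

    ∭_E (17sqrt(x^2 + y^2 + z^2)) dV = ∫_{0}^{2π} ∫_{0}^{π} ∫_{0}^{3} (17ρ) · ρ^2 sin(φ) dρ dφ dθ.

Inner (ρ): 1377sin(φ)/4.
Middle (φ): 1377/2.
Outer (θ): 1377π.

Therefore the triple integral equals 1377π.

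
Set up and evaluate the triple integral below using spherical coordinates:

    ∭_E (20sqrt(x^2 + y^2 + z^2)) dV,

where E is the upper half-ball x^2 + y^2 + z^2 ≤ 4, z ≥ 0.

In spherical coordinates, x = ρ sin(φ) cos(θ), y = ρ sin(φ) sin(θ), z = ρ cos(φ), and dV = ρ^2 sin(φ) dρ dφ dθ.

The integrand becomes 20ρ, so

    ∭_E (20sqrt(x^2 + y^2 + z^2)) dV = ∫_{0}^{2π} ∫_{0}^{π/2} ∫_{0}^{2} (20ρ) · ρ^2 sin(φ) dρ dφ dθ.

Inner (ρ): 80sin(φ).
Middle (φ): 80.
Outer (θ): 160π.

Therefore the triple integral equals 160π.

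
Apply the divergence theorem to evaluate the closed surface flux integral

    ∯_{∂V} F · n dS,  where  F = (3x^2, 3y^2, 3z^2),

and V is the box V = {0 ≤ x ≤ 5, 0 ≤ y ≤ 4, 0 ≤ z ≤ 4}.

By the divergence theorem,

    ∯_{∂V} F · n dS = ∭_V (∇ · F) dV.

Compute the divergence:
    ∇ · F = ∂F_x/∂x + ∂F_y/∂y + ∂F_z/∂z = 6x + 6y + 6z.

V is a rectangular box, so dV = dx dy dz with 0 ≤ x ≤ 5, 0 ≤ y ≤ 4, 0 ≤ z ≤ 4.

Integrate (6x + 6y + 6z) over V as an iterated integral:

    ∭_V (∇·F) dV = ∫_0^{5} ∫_0^{4} ∫_0^{4} (6x + 6y + 6z) dz dy dx.

Inner (z from 0 to 4): 24x + 24y + 48.
Middle (y from 0 to 4): 96x + 384.
Outer (x from 0 to 5): 3120.

Therefore ∯_{∂V} F · n dS = 3120.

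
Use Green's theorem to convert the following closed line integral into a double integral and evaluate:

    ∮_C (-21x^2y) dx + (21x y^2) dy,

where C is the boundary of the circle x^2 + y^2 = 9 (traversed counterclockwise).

Green's theorem converts the closed line integral into a double integral over the enclosed region D:

    ∮_C P dx + Q dy = ∬_D (∂Q/∂x - ∂P/∂y) dA.

Here P = -21x^2y, Q = 21x y^2, so

    ∂Q/∂x = 21y^2,    ∂P/∂y = -21x^2,
    ∂Q/∂x - ∂P/∂y = 21x^2 + 21y^2.

D is the region x^2 + y^2 ≤ 9. Evaluating the double integral:

In polar coordinates (x = r cos θ, y = r sin θ, dA = r dr dθ) the integrand becomes 21r^2, so

    ∬_D (21x^2 + 21y^2) dA = ∫_0^{2π} ∫_0^{3} (21r^2) · r dr dθ.

Inner (r from 0 to 3): 1701/4.
Outer (θ from 0 to 2π): 1701π/2.

Therefore ∮_C P dx + Q dy = 1701π/2.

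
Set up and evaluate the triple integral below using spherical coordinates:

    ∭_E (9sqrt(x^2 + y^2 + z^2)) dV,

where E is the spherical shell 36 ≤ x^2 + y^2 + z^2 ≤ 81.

In spherical coordinates, x = ρ sin(φ) cos(θ), y = ρ sin(φ) sin(θ), z = ρ cos(φ), and dV = ρ^2 sin(φ) dρ dφ dθ.

The integrand becomes 9ρ, so

    ∭_E (9sqrt(x^2 + y^2 + z^2)) dV = ∫_{0}^{2π} ∫_{0}^{π} ∫_{6}^{9} (9ρ) · ρ^2 sin(φ) dρ dφ dθ.

Inner (ρ): 47385sin(φ)/4.
Middle (φ): 47385/2.
Outer (θ): 47385π.

Therefore the triple integral equals 47385π.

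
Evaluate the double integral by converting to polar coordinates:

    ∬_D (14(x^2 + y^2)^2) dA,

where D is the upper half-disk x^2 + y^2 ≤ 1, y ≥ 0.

The region D is 0 ≤ r ≤ 1, 0 ≤ θ ≤ π in polar coordinates, where x = r cos(θ), y = r sin(θ), and dA = r dr dθ.

Under the substitution, the integrand becomes 14r^4, so

    ∬_D (14(x^2 + y^2)^2) dA = ∫_{0}^{π} ∫_{0}^{1} (14r^4) · r dr dθ.

Inner integral (in r): ∫_{0}^{1} (14r^4) · r dr = 7/3.

Outer integral (in θ): ∫_{0}^{π} (7/3) dθ = 7π/3.

Therefore ∬_D (14(x^2 + y^2)^2) dA = 7π/3.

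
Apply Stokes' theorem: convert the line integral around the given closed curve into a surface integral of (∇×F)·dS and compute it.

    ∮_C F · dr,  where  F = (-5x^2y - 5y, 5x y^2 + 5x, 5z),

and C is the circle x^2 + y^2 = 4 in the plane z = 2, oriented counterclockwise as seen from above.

Let S be the flat disk x^2 + y^2 ≤ 4 in the plane z = 2, with upward unit normal n̂ = ẑ. By Stokes' theorem,

    ∮_C F · dr = ∬_S (∇ × F) · n̂ dS = ∬_D (curl F)_z dA,

where D is the disk x^2 + y^2 ≤ 4.

Compute the curl of F = (-5x^2y - 5y, 5x y^2 + 5x, 5z):
    (∇ × F)_x = ∂F_z/∂y - ∂F_y/∂z = 0,
    (∇ × F)_y = ∂F_x/∂z - ∂F_z/∂x = 0,
    (∇ × F)_z = ∂F_y/∂x - ∂F_x/∂y = 5x^2 + 5y^2 + 10.

On z = 2, (curl F)_z = 5x^2 + 5y^2 + 10.

Convert to polar (x = r cos θ, y = r sin θ, dA = r dr dθ); the integrand becomes 5r^2 + 10, so

    ∬_D (curl F)_z dA = ∫_0^{2π} ∫_0^{2} (5r^2 + 10) · r dr dθ.

Inner (r from 0 to 2): 40.
Outer (θ from 0 to 2π): 80π.

Therefore ∮_C F · dr = 80π.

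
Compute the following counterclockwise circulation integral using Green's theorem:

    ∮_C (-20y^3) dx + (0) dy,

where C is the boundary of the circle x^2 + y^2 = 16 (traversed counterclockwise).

Green's theorem converts the closed line integral into a double integral over the enclosed region D:

    ∮_C P dx + Q dy = ∬_D (∂Q/∂x - ∂P/∂y) dA.

Here P = -20y^3, Q = 0, so

    ∂Q/∂x = 0,    ∂P/∂y = -60y^2,
    ∂Q/∂x - ∂P/∂y = 60y^2.

D is the region x^2 + y^2 ≤ 16. Evaluating the double integral:

In polar coordinates (x = r cos θ, y = r sin θ, dA = r dr dθ) the integrand becomes 60r^2sin(θ)^2, so

    ∬_D (60y^2) dA = ∫_0^{2π} ∫_0^{4} (60r^2sin(θ)^2) · r dr dθ.

Inner (r from 0 to 4): 3840sin(θ)^2.
Outer (θ from 0 to 2π): 3840π.

Therefore ∮_C P dx + Q dy = 3840π.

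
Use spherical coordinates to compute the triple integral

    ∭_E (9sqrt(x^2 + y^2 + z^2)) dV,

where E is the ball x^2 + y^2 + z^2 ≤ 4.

In spherical coordinates, x = ρ sin(φ) cos(θ), y = ρ sin(φ) sin(θ), z = ρ cos(φ), and dV = ρ^2 sin(φ) dρ dφ dθ.

The integrand becomes 9ρ, so

    ∭_E (9sqrt(x^2 + y^2 + z^2)) dV = ∫_{0}^{2π} ∫_{0}^{π} ∫_{0}^{2} (9ρ) · ρ^2 sin(φ) dρ dφ dθ.

Inner (ρ): 36sin(φ).
Middle (φ): 72.
Outer (θ): 144π.

Therefore the triple integral equals 144π.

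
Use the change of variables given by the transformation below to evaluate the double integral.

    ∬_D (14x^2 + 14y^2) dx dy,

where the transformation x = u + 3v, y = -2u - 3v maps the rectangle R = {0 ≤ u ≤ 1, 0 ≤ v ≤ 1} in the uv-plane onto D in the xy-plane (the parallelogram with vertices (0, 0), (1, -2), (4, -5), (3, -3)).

Compute the Jacobian determinant of (x, y) with respect to (u, v):

    ∂(x,y)/∂(u,v) = | 1  3 | = (1)(-3) - (3)(-2) = 3.
                   | -2  -3 |

Its absolute value is |J| = 3 (the area scaling factor).

Substituting x = u + 3v, y = -2u - 3v into the integrand,

    14x^2 + 14y^2 → 70u^2 + 252u v + 252v^2,

so the integral becomes

    ∬_R (70u^2 + 252u v + 252v^2) · |J| du dv = ∫_0^1 ∫_0^1 (210u^2 + 756u v + 756v^2) dv du.

Inner (v): 210u^2 + 378u + 252.
Outer (u): 511.

Therefore ∬_D (14x^2 + 14y^2) dx dy = 511.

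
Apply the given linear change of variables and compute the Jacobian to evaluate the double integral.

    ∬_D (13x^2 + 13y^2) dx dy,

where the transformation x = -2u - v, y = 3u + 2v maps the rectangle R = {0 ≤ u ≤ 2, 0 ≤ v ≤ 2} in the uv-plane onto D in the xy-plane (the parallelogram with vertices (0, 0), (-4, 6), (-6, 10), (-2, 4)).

Compute the Jacobian determinant of (x, y) with respect to (u, v):

    ∂(x,y)/∂(u,v) = | -2  -1 | = (-2)(2) - (-1)(3) = -1.
                   | 3  2 |

Its absolute value is |J| = 1 (the area scaling factor).

Substituting x = -2u - v, y = 3u + 2v into the integrand,

    13x^2 + 13y^2 → 169u^2 + 208u v + 65v^2,

so the integral becomes

    ∬_R (169u^2 + 208u v + 65v^2) · |J| du dv = ∫_0^2 ∫_0^2 (169u^2 + 208u v + 65v^2) dv du.

Inner (v): 338u^2 + 416u + 520/3.
Outer (u): 2080.

Therefore ∬_D (13x^2 + 13y^2) dx dy = 2080.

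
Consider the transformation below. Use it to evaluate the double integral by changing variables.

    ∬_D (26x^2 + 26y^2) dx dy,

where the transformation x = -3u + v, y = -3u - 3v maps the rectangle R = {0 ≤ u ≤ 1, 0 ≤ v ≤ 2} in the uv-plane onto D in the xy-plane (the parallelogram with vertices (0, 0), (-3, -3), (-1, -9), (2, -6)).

Compute the Jacobian determinant of (x, y) with respect to (u, v):

    ∂(x,y)/∂(u,v) = | -3  1 | = (-3)(-3) - (1)(-3) = 12.
                   | -3  -3 |

Its absolute value is |J| = 12 (the area scaling factor).

Substituting x = -3u + v, y = -3u - 3v into the integrand,

    26x^2 + 26y^2 → 468u^2 + 312u v + 260v^2,

so the integral becomes

    ∬_R (468u^2 + 312u v + 260v^2) · |J| du dv = ∫_0^1 ∫_0^2 (5616u^2 + 3744u v + 3120v^2) dv du.

Inner (v): 11232u^2 + 7488u + 8320.
Outer (u): 15808.

Therefore ∬_D (26x^2 + 26y^2) dx dy = 15808.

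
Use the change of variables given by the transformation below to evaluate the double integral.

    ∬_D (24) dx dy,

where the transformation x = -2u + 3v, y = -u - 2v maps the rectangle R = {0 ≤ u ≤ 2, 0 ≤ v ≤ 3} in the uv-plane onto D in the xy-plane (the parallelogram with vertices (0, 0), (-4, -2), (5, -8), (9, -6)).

Compute the Jacobian determinant of (x, y) with respect to (u, v):

    ∂(x,y)/∂(u,v) = | -2  3 | = (-2)(-2) - (3)(-1) = 7.
                   | -1  -2 |

Its absolute value is |J| = 7 (the area scaling factor).

Substituting x = -2u + 3v, y = -u - 2v into the integrand,

    24 → 24,

so the integral becomes

    ∬_R (24) · |J| du dv = ∫_0^2 ∫_0^3 (168) dv du.

Inner (v): 504.
Outer (u): 1008.

Therefore ∬_D (24) dx dy = 1008.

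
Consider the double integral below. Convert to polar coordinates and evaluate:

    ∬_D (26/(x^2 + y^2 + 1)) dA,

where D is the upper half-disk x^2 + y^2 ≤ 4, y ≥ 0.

The region D is 0 ≤ r ≤ 2, 0 ≤ θ ≤ π in polar coordinates, where x = r cos(θ), y = r sin(θ), and dA = r dr dθ.

Under the substitution, the integrand becomes 26/(r^2 + 1), so

    ∬_D (26/(x^2 + y^2 + 1)) dA = ∫_{0}^{π} ∫_{0}^{2} (26/(r^2 + 1)) · r dr dθ.

Inner integral (in r): ∫_{0}^{2} (26/(r^2 + 1)) · r dr = log(1220703125).

Outer integral (in θ): ∫_{0}^{π} (log(1220703125)) dθ = log(1220703125^π).

Therefore ∬_D (26/(x^2 + y^2 + 1)) dA = log(1220703125^π).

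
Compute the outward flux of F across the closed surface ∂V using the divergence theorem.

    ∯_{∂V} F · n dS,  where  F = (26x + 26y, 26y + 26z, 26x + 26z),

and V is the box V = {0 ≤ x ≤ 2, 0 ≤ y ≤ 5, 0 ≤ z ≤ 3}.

By the divergence theorem,

    ∯_{∂V} F · n dS = ∭_V (∇ · F) dV.

Compute the divergence:
    ∇ · F = ∂F_x/∂x + ∂F_y/∂y + ∂F_z/∂z = 26 + 26 + 26 = 78.

V is a rectangular box, so dV = dx dy dz with 0 ≤ x ≤ 2, 0 ≤ y ≤ 5, 0 ≤ z ≤ 3.

Integrate (78) over V as an iterated integral:

    ∭_V (∇·F) dV = ∫_0^{2} ∫_0^{5} ∫_0^{3} (78) dz dy dx.

Inner (z from 0 to 3): 234.
Middle (y from 0 to 5): 1170.
Outer (x from 0 to 2): 2340.

Therefore ∯_{∂V} F · n dS = 2340.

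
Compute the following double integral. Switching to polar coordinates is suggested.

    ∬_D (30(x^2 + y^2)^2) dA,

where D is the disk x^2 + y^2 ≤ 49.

The region D is 0 ≤ r ≤ 7, 0 ≤ θ ≤ 2π in polar coordinates, where x = r cos(θ), y = r sin(θ), and dA = r dr dθ.

Under the substitution, the integrand becomes 30r^4, so

    ∬_D (30(x^2 + y^2)^2) dA = ∫_{0}^{2π} ∫_{0}^{7} (30r^4) · r dr dθ.

Inner integral (in r): ∫_{0}^{7} (30r^4) · r dr = 588245.

Outer integral (in θ): ∫_{0}^{2π} (588245) dθ = 1176490π.

Therefore ∬_D (30(x^2 + y^2)^2) dA = 1176490π.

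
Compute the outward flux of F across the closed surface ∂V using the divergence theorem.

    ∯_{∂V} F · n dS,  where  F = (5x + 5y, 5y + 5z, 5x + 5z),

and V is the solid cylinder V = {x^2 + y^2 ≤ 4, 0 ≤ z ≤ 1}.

By the divergence theorem,

    ∯_{∂V} F · n dS = ∭_V (∇ · F) dV.

Compute the divergence:
    ∇ · F = ∂F_x/∂x + ∂F_y/∂y + ∂F_z/∂z = 5 + 5 + 5 = 15.

In cylindrical coordinates, x = r cos(θ), y = r sin(θ), z = z, dV = r dr dθ dz, with 0 ≤ r ≤ 2, 0 ≤ θ ≤ 2π, 0 ≤ z ≤ 1.

The integrand, after substitution and multiplying by the volume element, becomes (15) · r, so

    ∭_V (∇·F) dV = ∫_0^{2π} ∫_0^{2} ∫_0^{1} (15) · r dz dr dθ.

Inner (z from 0 to 1): 15r.
Middle (r from 0 to 2): 30.
Outer (θ from 0 to 2π): 60π.

Therefore ∯_{∂V} F · n dS = 60π.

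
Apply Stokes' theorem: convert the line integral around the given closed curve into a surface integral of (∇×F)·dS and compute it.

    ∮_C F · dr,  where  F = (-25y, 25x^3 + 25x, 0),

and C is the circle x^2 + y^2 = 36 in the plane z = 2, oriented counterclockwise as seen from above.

Let S be the flat disk x^2 + y^2 ≤ 36 in the plane z = 2, with upward unit normal n̂ = ẑ. By Stokes' theorem,

    ∮_C F · dr = ∬_S (∇ × F) · n̂ dS = ∬_D (curl F)_z dA,

where D is the disk x^2 + y^2 ≤ 36.

Compute the curl of F = (-25y, 25x^3 + 25x, 0):
    (∇ × F)_x = ∂F_z/∂y - ∂F_y/∂z = 0,
    (∇ × F)_y = ∂F_x/∂z - ∂F_z/∂x = 0,
    (∇ × F)_z = ∂F_y/∂x - ∂F_x/∂y = 75x^2 + 50.

On z = 2, (curl F)_z = 75x^2 + 50.

Convert to polar (x = r cos θ, y = r sin θ, dA = r dr dθ); the integrand becomes 75r^2cos(θ)^2 + 50, so

    ∬_D (curl F)_z dA = ∫_0^{2π} ∫_0^{6} (75r^2cos(θ)^2 + 50) · r dr dθ.

Inner (r from 0 to 6): 24300cos(θ)^2 + 900.
Outer (θ from 0 to 2π): 26100π.

Therefore ∮_C F · dr = 26100π.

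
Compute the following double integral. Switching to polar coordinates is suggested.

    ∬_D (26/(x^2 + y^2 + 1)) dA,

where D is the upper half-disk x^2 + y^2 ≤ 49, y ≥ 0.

The region D is 0 ≤ r ≤ 7, 0 ≤ θ ≤ π in polar coordinates, where x = r cos(θ), y = r sin(θ), and dA = r dr dθ.

Under the substitution, the integrand becomes 26/(r^2 + 1), so

    ∬_D (26/(x^2 + y^2 + 1)) dA = ∫_{0}^{π} ∫_{0}^{7} (26/(r^2 + 1)) · r dr dθ.

Inner integral (in r): ∫_{0}^{7} (26/(r^2 + 1)) · r dr = log(12207031250000000000000).

Outer integral (in θ): ∫_{0}^{π} (log(12207031250000000000000)) dθ = log(12207031250000000000000^π).

Therefore ∬_D (26/(x^2 + y^2 + 1)) dA = log(12207031250000000000000^π).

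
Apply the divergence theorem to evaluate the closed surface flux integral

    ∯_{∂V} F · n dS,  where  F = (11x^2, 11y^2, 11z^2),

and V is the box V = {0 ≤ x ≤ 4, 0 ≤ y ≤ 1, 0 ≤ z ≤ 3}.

By the divergence theorem,

    ∯_{∂V} F · n dS = ∭_V (∇ · F) dV.

Compute the divergence:
    ∇ · F = ∂F_x/∂x + ∂F_y/∂y + ∂F_z/∂z = 22x + 22y + 22z.

V is a rectangular box, so dV = dx dy dz with 0 ≤ x ≤ 4, 0 ≤ y ≤ 1, 0 ≤ z ≤ 3.

Integrate (22x + 22y + 22z) over V as an iterated integral:

    ∭_V (∇·F) dV = ∫_0^{4} ∫_0^{1} ∫_0^{3} (22x + 22y + 22z) dz dy dx.

Inner (z from 0 to 3): 66x + 66y + 99.
Middle (y from 0 to 1): 66x + 132.
Outer (x from 0 to 4): 1056.

Therefore ∯_{∂V} F · n dS = 1056.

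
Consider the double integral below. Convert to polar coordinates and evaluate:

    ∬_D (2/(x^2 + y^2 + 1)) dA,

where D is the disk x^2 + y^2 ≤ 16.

The region D is 0 ≤ r ≤ 4, 0 ≤ θ ≤ 2π in polar coordinates, where x = r cos(θ), y = r sin(θ), and dA = r dr dθ.

Under the substitution, the integrand becomes 2/(r^2 + 1), so

    ∬_D (2/(x^2 + y^2 + 1)) dA = ∫_{0}^{2π} ∫_{0}^{4} (2/(r^2 + 1)) · r dr dθ.

Inner integral (in r): ∫_{0}^{4} (2/(r^2 + 1)) · r dr = log(17).

Outer integral (in θ): ∫_{0}^{2π} (log(17)) dθ = 2π log(17).

Therefore ∬_D (2/(x^2 + y^2 + 1)) dA = 2π log(17).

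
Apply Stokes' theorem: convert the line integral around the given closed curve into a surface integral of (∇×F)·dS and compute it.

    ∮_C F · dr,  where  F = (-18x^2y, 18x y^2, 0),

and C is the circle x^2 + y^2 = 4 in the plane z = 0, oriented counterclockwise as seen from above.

Let S be the flat disk x^2 + y^2 ≤ 4 in the plane z = 0, with upward unit normal n̂ = ẑ. By Stokes' theorem,

    ∮_C F · dr = ∬_S (∇ × F) · n̂ dS = ∬_D (curl F)_z dA,

where D is the disk x^2 + y^2 ≤ 4.

Compute the curl of F = (-18x^2y, 18x y^2, 0):
    (∇ × F)_x = ∂F_z/∂y - ∂F_y/∂z = 0,
    (∇ × F)_y = ∂F_x/∂z - ∂F_z/∂x = 0,
    (∇ × F)_z = ∂F_y/∂x - ∂F_x/∂y = 18x^2 + 18y^2.

On z = 0, (curl F)_z = 18x^2 + 18y^2.

Convert to polar (x = r cos θ, y = r sin θ, dA = r dr dθ); the integrand becomes 18r^2, so

    ∬_D (curl F)_z dA = ∫_0^{2π} ∫_0^{2} (18r^2) · r dr dθ.

Inner (r from 0 to 2): 72.
Outer (θ from 0 to 2π): 144π.

Therefore ∮_C F · dr = 144π.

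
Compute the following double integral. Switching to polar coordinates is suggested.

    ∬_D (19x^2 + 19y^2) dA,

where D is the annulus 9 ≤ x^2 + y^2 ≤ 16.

The region D is 3 ≤ r ≤ 4, 0 ≤ θ ≤ 2π in polar coordinates, where x = r cos(θ), y = r sin(θ), and dA = r dr dθ.

Under the substitution, the integrand becomes 19r^2, so

    ∬_D (19x^2 + 19y^2) dA = ∫_{0}^{2π} ∫_{3}^{4} (19r^2) · r dr dθ.

Inner integral (in r): ∫_{3}^{4} (19r^2) · r dr = 3325/4.

Outer integral (in θ): ∫_{0}^{2π} (3325/4) dθ = 3325π/2.

Therefore ∬_D (19x^2 + 19y^2) dA = 3325π/2.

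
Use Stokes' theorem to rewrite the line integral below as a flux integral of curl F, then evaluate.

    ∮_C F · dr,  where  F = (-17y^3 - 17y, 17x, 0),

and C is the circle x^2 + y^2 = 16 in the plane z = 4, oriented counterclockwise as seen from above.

Let S be the flat disk x^2 + y^2 ≤ 16 in the plane z = 4, with upward unit normal n̂ = ẑ. By Stokes' theorem,

    ∮_C F · dr = ∬_S (∇ × F) · n̂ dS = ∬_D (curl F)_z dA,

where D is the disk x^2 + y^2 ≤ 16.

Compute the curl of F = (-17y^3 - 17y, 17x, 0):
    (∇ × F)_x = ∂F_z/∂y - ∂F_y/∂z = 0,
    (∇ × F)_y = ∂F_x/∂z - ∂F_z/∂x = 0,
    (∇ × F)_z = ∂F_y/∂x - ∂F_x/∂y = 51y^2 + 34.

On z = 4, (curl F)_z = 51y^2 + 34.

Convert to polar (x = r cos θ, y = r sin θ, dA = r dr dθ); the integrand becomes 51r^2sin(θ)^2 + 34, so

    ∬_D (curl F)_z dA = ∫_0^{2π} ∫_0^{4} (51r^2sin(θ)^2 + 34) · r dr dθ.

Inner (r from 0 to 4): 3264sin(θ)^2 + 272.
Outer (θ from 0 to 2π): 3808π.

Therefore ∮_C F · dr = 3808π.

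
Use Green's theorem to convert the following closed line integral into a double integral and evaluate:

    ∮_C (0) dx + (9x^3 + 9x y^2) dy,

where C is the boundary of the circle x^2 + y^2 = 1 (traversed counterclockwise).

Green's theorem converts the closed line integral into a double integral over the enclosed region D:

    ∮_C P dx + Q dy = ∬_D (∂Q/∂x - ∂P/∂y) dA.

Here P = 0, Q = 9x^3 + 9x y^2, so

    ∂Q/∂x = 27x^2 + 9y^2,    ∂P/∂y = 0,
    ∂Q/∂x - ∂P/∂y = 27x^2 + 9y^2.

D is the region x^2 + y^2 ≤ 1. Evaluating the double integral:

In polar coordinates (x = r cos θ, y = r sin θ, dA = r dr dθ) the integrand becomes 9r^2(cos(2θ) + 2), so

    ∬_D (27x^2 + 9y^2) dA = ∫_0^{2π} ∫_0^{1} (9r^2(cos(2θ) + 2)) · r dr dθ.

Inner (r from 0 to 1): 9cos(2θ)/4 + 9/2.
Outer (θ from 0 to 2π): 9π.

Therefore ∮_C P dx + Q dy = 9π.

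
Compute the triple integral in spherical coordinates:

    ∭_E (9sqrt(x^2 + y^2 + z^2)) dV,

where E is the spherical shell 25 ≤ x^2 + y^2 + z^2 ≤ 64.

In spherical coordinates, x = ρ sin(φ) cos(θ), y = ρ sin(φ) sin(θ), z = ρ cos(φ), and dV = ρ^2 sin(φ) dρ dφ dθ.

The integrand becomes 9ρ, so

    ∭_E (9sqrt(x^2 + y^2 + z^2)) dV = ∫_{0}^{2π} ∫_{0}^{π} ∫_{5}^{8} (9ρ) · ρ^2 sin(φ) dρ dφ dθ.

Inner (ρ): 31239sin(φ)/4.
Middle (φ): 31239/2.
Outer (θ): 31239π.

Therefore the triple integral equals 31239π.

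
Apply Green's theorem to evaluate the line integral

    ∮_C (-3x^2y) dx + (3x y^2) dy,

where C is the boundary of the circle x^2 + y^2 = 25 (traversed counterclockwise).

Green's theorem converts the closed line integral into a double integral over the enclosed region D:

    ∮_C P dx + Q dy = ∬_D (∂Q/∂x - ∂P/∂y) dA.

Here P = -3x^2y, Q = 3x y^2, so

    ∂Q/∂x = 3y^2,    ∂P/∂y = -3x^2,
    ∂Q/∂x - ∂P/∂y = 3x^2 + 3y^2.

D is the region x^2 + y^2 ≤ 25. Evaluating the double integral:

In polar coordinates (x = r cos θ, y = r sin θ, dA = r dr dθ) the integrand becomes 3r^2, so

    ∬_D (3x^2 + 3y^2) dA = ∫_0^{2π} ∫_0^{5} (3r^2) · r dr dθ.

Inner (r from 0 to 5): 1875/4.
Outer (θ from 0 to 2π): 1875π/2.

Therefore ∮_C P dx + Q dy = 1875π/2.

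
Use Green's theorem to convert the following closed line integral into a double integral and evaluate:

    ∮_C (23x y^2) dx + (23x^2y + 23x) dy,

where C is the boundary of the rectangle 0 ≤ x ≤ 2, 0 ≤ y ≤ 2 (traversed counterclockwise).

Green's theorem converts the closed line integral into a double integral over the enclosed region D:

    ∮_C P dx + Q dy = ∬_D (∂Q/∂x - ∂P/∂y) dA.

Here P = 23x y^2, Q = 23x^2y + 23x, so

    ∂Q/∂x = 46x y + 23,    ∂P/∂y = 46x y,
    ∂Q/∂x - ∂P/∂y = 23.

D is the region 0 ≤ x ≤ 2, 0 ≤ y ≤ 2. Evaluating the double integral:

    ∬_D (23) dA = ∫_0^{2} ∫_0^{2} (23) dy dx.

Inner (y from 0 to 2): 46.
Outer (x from 0 to 2): 92.

Therefore ∮_C P dx + Q dy = 92.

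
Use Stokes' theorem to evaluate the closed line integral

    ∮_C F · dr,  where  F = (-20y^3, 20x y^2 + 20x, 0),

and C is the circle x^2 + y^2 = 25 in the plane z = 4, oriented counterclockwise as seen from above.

Let S be the flat disk x^2 + y^2 ≤ 25 in the plane z = 4, with upward unit normal n̂ = ẑ. By Stokes' theorem,

    ∮_C F · dr = ∬_S (∇ × F) · n̂ dS = ∬_D (curl F)_z dA,

where D is the disk x^2 + y^2 ≤ 25.

Compute the curl of F = (-20y^3, 20x y^2 + 20x, 0):
    (∇ × F)_x = ∂F_z/∂y - ∂F_y/∂z = 0,
    (∇ × F)_y = ∂F_x/∂z - ∂F_z/∂x = 0,
    (∇ × F)_z = ∂F_y/∂x - ∂F_x/∂y = 80y^2 + 20.

On z = 4, (curl F)_z = 80y^2 + 20.

Convert to polar (x = r cos θ, y = r sin θ, dA = r dr dθ); the integrand becomes 80r^2sin(θ)^2 + 20, so

    ∬_D (curl F)_z dA = ∫_0^{2π} ∫_0^{5} (80r^2sin(θ)^2 + 20) · r dr dθ.

Inner (r from 0 to 5): 12500sin(θ)^2 + 250.
Outer (θ from 0 to 2π): 13000π.

Therefore ∮_C F · dr = 13000π.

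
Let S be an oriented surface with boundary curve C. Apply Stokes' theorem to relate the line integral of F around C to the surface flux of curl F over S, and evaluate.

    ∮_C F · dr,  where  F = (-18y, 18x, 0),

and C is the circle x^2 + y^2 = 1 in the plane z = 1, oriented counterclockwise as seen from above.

Let S be the flat disk x^2 + y^2 ≤ 1 in the plane z = 1, with upward unit normal n̂ = ẑ. By Stokes' theorem,

    ∮_C F · dr = ∬_S (∇ × F) · n̂ dS = ∬_D (curl F)_z dA,

where D is the disk x^2 + y^2 ≤ 1.

Compute the curl of F = (-18y, 18x, 0):
    (∇ × F)_x = ∂F_z/∂y - ∂F_y/∂z = 0,
    (∇ × F)_y = ∂F_x/∂z - ∂F_z/∂x = 0,
    (∇ × F)_z = ∂F_y/∂x - ∂F_x/∂y = 36.

On z = 1, (curl F)_z = 36.

Convert to polar (x = r cos θ, y = r sin θ, dA = r dr dθ); the integrand becomes 36, so

    ∬_D (curl F)_z dA = ∫_0^{2π} ∫_0^{1} (36) · r dr dθ.

Inner (r from 0 to 1): 18.
Outer (θ from 0 to 2π): 36π.

Therefore ∮_C F · dr = 36π.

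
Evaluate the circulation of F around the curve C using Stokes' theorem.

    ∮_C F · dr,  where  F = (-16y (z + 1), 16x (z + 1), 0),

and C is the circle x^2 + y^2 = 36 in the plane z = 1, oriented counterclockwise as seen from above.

Let S be the flat disk x^2 + y^2 ≤ 36 in the plane z = 1, with upward unit normal n̂ = ẑ. By Stokes' theorem,

    ∮_C F · dr = ∬_S (∇ × F) · n̂ dS = ∬_D (curl F)_z dA,

where D is the disk x^2 + y^2 ≤ 36.

Compute the curl of F = (-16y (z + 1), 16x (z + 1), 0):
    (∇ × F)_x = ∂F_z/∂y - ∂F_y/∂z = -16x,
    (∇ × F)_y = ∂F_x/∂z - ∂F_z/∂x = -16y,
    (∇ × F)_z = ∂F_y/∂x - ∂F_x/∂y = 32z + 32.

On z = 1, (curl F)_z = 64.

Convert to polar (x = r cos θ, y = r sin θ, dA = r dr dθ); the integrand becomes 64, so

    ∬_D (curl F)_z dA = ∫_0^{2π} ∫_0^{6} (64) · r dr dθ.

Inner (r from 0 to 6): 1152.
Outer (θ from 0 to 2π): 2304π.

Therefore ∮_C F · dr = 2304π.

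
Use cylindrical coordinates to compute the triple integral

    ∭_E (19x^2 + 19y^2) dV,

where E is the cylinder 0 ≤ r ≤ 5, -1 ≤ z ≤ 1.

In cylindrical coordinates, x = r cos(θ), y = r sin(θ), z = z, and dV = r dr dθ dz.

The integrand becomes 19r^2, so

    ∭_E (19x^2 + 19y^2) dV = ∫_{0}^{2π} ∫_{0}^{5} ∫_{-1}^{1} (19r^2) · r dz dr dθ.

Inner (z): 38r^3.
Middle (r from 0 to 5): 11875/2.
Outer (θ): 11875π.

Therefore the triple integral equals 11875π.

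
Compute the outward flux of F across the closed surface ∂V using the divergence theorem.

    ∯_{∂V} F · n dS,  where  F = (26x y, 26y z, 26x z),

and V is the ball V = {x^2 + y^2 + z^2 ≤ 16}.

By the divergence theorem,

    ∯_{∂V} F · n dS = ∭_V (∇ · F) dV.

Compute the divergence:
    ∇ · F = ∂F_x/∂x + ∂F_y/∂y + ∂F_z/∂z = 26y + 26z + 26x = 26x + 26y + 26z.

In spherical coordinates, x = ρ sin(φ) cos(θ), y = ρ sin(φ) sin(θ), z = ρ cos(φ), dV = ρ^2 sin(φ) dρ dφ dθ, with 0 ≤ ρ ≤ 4, 0 ≤ φ ≤ π, 0 ≤ θ ≤ 2π.

The integrand, after substitution and multiplying by the volume element, becomes (26ρ (sqrt(2)sin(φ)sin(θ + π/4) + cos(φ))) · ρ^2 sin(φ), so

    ∭_V (∇·F) dV = ∫_0^{2π} ∫_0^{π} ∫_0^{4} (26ρ (sqrt(2)sin(φ)sin(θ + π/4) + cos(φ))) · ρ^2 sin(φ) dρ dφ dθ.

Inner (ρ from 0 to 4): 1664(sqrt(2)sin(φ)sin(θ + π/4) + cos(φ))sin(φ).
Middle (φ from 0 to π): 832sqrt(2)π sin(θ + π/4).
Outer (θ from 0 to 2π): 0.

Therefore ∯_{∂V} F · n dS = 0.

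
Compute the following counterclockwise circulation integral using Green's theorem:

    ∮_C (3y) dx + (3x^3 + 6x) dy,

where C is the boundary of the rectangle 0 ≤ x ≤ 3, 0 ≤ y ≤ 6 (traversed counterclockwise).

Green's theorem converts the closed line integral into a double integral over the enclosed region D:

    ∮_C P dx + Q dy = ∬_D (∂Q/∂x - ∂P/∂y) dA.

Here P = 3y, Q = 3x^3 + 6x, so

    ∂Q/∂x = 9x^2 + 6,    ∂P/∂y = 3,
    ∂Q/∂x - ∂P/∂y = 9x^2 + 3.

D is the region 0 ≤ x ≤ 3, 0 ≤ y ≤ 6. Evaluating the double integral:

    ∬_D (9x^2 + 3) dA = ∫_0^{3} ∫_0^{6} (9x^2 + 3) dy dx.

Inner (y from 0 to 6): 54x^2 + 18.
Outer (x from 0 to 3): 540.

Therefore ∮_C P dx + Q dy = 540.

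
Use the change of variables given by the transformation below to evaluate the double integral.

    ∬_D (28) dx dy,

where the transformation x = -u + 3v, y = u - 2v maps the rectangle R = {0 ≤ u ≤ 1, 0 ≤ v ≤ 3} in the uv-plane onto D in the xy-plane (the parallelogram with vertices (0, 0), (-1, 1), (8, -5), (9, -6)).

Compute the Jacobian determinant of (x, y) with respect to (u, v):

    ∂(x,y)/∂(u,v) = | -1  3 | = (-1)(-2) - (3)(1) = -1.
                   | 1  -2 |

Its absolute value is |J| = 1 (the area scaling factor).

Substituting x = -u + 3v, y = u - 2v into the integrand,

    28 → 28,

so the integral becomes

    ∬_R (28) · |J| du dv = ∫_0^1 ∫_0^3 (28) dv du.

Inner (v): 84.
Outer (u): 84.

Therefore ∬_D (28) dx dy = 84.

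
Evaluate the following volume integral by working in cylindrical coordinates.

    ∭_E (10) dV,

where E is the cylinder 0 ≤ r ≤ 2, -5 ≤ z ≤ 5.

In cylindrical coordinates, x = r cos(θ), y = r sin(θ), z = z, and dV = r dr dθ dz.

The integrand becomes 10, so

    ∭_E (10) dV = ∫_{0}^{2π} ∫_{0}^{2} ∫_{-5}^{5} (10) · r dz dr dθ.

Inner (z): 100r.
Middle (r from 0 to 2): 200.
Outer (θ): 400π.

Therefore the triple integral equals 400π.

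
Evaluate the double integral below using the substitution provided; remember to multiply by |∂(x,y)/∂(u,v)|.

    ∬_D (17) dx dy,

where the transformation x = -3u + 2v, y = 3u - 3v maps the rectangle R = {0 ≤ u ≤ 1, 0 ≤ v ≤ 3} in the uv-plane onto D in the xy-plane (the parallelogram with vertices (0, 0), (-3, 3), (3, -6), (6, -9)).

Compute the Jacobian determinant of (x, y) with respect to (u, v):

    ∂(x,y)/∂(u,v) = | -3  2 | = (-3)(-3) - (2)(3) = 3.
                   | 3  -3 |

Its absolute value is |J| = 3 (the area scaling factor).

Substituting x = -3u + 2v, y = 3u - 3v into the integrand,

    17 → 17,

so the integral becomes

    ∬_R (17) · |J| du dv = ∫_0^1 ∫_0^3 (51) dv du.

Inner (v): 153.
Outer (u): 153.

Therefore ∬_D (17) dx dy = 153.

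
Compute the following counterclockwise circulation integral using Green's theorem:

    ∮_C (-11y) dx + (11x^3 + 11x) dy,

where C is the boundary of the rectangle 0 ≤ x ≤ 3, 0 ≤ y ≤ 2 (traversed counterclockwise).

Green's theorem converts the closed line integral into a double integral over the enclosed region D:

    ∮_C P dx + Q dy = ∬_D (∂Q/∂x - ∂P/∂y) dA.

Here P = -11y, Q = 11x^3 + 11x, so

    ∂Q/∂x = 33x^2 + 11,    ∂P/∂y = -11,
    ∂Q/∂x - ∂P/∂y = 33x^2 + 22.

D is the region 0 ≤ x ≤ 3, 0 ≤ y ≤ 2. Evaluating the double integral:

    ∬_D (33x^2 + 22) dA = ∫_0^{3} ∫_0^{2} (33x^2 + 22) dy dx.

Inner (y from 0 to 2): 66x^2 + 44.
Outer (x from 0 to 3): 726.

Therefore ∮_C P dx + Q dy = 726.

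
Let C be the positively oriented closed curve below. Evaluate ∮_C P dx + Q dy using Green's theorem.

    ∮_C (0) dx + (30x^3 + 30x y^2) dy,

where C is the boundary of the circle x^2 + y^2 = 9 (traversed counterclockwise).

Green's theorem converts the closed line integral into a double integral over the enclosed region D:

    ∮_C P dx + Q dy = ∬_D (∂Q/∂x - ∂P/∂y) dA.

Here P = 0, Q = 30x^3 + 30x y^2, so

    ∂Q/∂x = 90x^2 + 30y^2,    ∂P/∂y = 0,
    ∂Q/∂x - ∂P/∂y = 90x^2 + 30y^2.

D is the region x^2 + y^2 ≤ 9. Evaluating the double integral:

In polar coordinates (x = r cos θ, y = r sin θ, dA = r dr dθ) the integrand becomes 30r^2(cos(2θ) + 2), so

    ∬_D (90x^2 + 30y^2) dA = ∫_0^{2π} ∫_0^{3} (30r^2(cos(2θ) + 2)) · r dr dθ.

Inner (r from 0 to 3): 3645/2 - 1215sin(θ)^2.
Outer (θ from 0 to 2π): 2430π.

Therefore ∮_C P dx + Q dy = 2430π.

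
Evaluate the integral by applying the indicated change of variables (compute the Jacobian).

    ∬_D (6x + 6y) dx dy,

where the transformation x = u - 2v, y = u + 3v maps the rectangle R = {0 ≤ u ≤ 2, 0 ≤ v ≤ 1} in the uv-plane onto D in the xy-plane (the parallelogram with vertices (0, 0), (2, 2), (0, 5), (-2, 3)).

Compute the Jacobian determinant of (x, y) with respect to (u, v):

    ∂(x,y)/∂(u,v) = | 1  -2 | = (1)(3) - (-2)(1) = 5.
                   | 1  3 |

Its absolute value is |J| = 5 (the area scaling factor).

Substituting x = u - 2v, y = u + 3v into the integrand,

    6x + 6y → 12u + 6v,

so the integral becomes

    ∬_R (12u + 6v) · |J| du dv = ∫_0^2 ∫_0^1 (60u + 30v) dv du.

Inner (v): 60u + 15.
Outer (u): 150.

Therefore ∬_D (6x + 6y) dx dy = 150.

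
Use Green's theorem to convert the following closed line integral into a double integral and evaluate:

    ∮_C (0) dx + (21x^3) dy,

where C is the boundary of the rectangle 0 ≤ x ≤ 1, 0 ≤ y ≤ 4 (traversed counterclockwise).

Green's theorem converts the closed line integral into a double integral over the enclosed region D:

    ∮_C P dx + Q dy = ∬_D (∂Q/∂x - ∂P/∂y) dA.

Here P = 0, Q = 21x^3, so

    ∂Q/∂x = 63x^2,    ∂P/∂y = 0,
    ∂Q/∂x - ∂P/∂y = 63x^2.

D is the region 0 ≤ x ≤ 1, 0 ≤ y ≤ 4. Evaluating the double integral:

    ∬_D (63x^2) dA = ∫_0^{1} ∫_0^{4} (63x^2) dy dx.

Inner (y from 0 to 4): 252x^2.
Outer (x from 0 to 1): 84.

Therefore ∮_C P dx + Q dy = 84.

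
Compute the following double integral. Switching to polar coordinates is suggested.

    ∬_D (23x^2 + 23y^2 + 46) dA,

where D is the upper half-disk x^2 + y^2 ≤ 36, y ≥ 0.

The region D is 0 ≤ r ≤ 6, 0 ≤ θ ≤ π in polar coordinates, where x = r cos(θ), y = r sin(θ), and dA = r dr dθ.

Under the substitution, the integrand becomes 23r^2 + 46, so

    ∬_D (23x^2 + 23y^2 + 46) dA = ∫_{0}^{π} ∫_{0}^{6} (23r^2 + 46) · r dr dθ.

Inner integral (in r): ∫_{0}^{6} (23r^2 + 46) · r dr = 8280.

Outer integral (in θ): ∫_{0}^{π} (8280) dθ = 8280π.

Therefore ∬_D (23x^2 + 23y^2 + 46) dA = 8280π.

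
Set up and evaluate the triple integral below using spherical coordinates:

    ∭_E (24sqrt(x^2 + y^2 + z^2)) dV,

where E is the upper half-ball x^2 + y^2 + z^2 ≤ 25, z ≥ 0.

In spherical coordinates, x = ρ sin(φ) cos(θ), y = ρ sin(φ) sin(θ), z = ρ cos(φ), and dV = ρ^2 sin(φ) dρ dφ dθ.

The integrand becomes 24ρ, so

    ∭_E (24sqrt(x^2 + y^2 + z^2)) dV = ∫_{0}^{2π} ∫_{0}^{π/2} ∫_{0}^{5} (24ρ) · ρ^2 sin(φ) dρ dφ dθ.

Inner (ρ): 3750sin(φ).
Middle (φ): 3750.
Outer (θ): 7500π.

Therefore the triple integral equals 7500π.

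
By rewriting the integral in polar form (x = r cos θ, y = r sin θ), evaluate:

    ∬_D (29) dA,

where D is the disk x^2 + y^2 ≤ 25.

The region D is 0 ≤ r ≤ 5, 0 ≤ θ ≤ 2π in polar coordinates, where x = r cos(θ), y = r sin(θ), and dA = r dr dθ.

Under the substitution, the integrand becomes 29, so

    ∬_D (29) dA = ∫_{0}^{2π} ∫_{0}^{5} (29) · r dr dθ.

Inner integral (in r): ∫_{0}^{5} (29) · r dr = 725/2.

Outer integral (in θ): ∫_{0}^{2π} (725/2) dθ = 725π.

Therefore ∬_D (29) dA = 725π.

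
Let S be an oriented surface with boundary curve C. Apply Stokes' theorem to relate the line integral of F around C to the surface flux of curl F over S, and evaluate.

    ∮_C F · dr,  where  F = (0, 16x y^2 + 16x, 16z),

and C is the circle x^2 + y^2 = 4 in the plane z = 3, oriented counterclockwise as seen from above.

Let S be the flat disk x^2 + y^2 ≤ 4 in the plane z = 3, with upward unit normal n̂ = ẑ. By Stokes' theorem,

    ∮_C F · dr = ∬_S (∇ × F) · n̂ dS = ∬_D (curl F)_z dA,

where D is the disk x^2 + y^2 ≤ 4.

Compute the curl of F = (0, 16x y^2 + 16x, 16z):
    (∇ × F)_x = ∂F_z/∂y - ∂F_y/∂z = 0,
    (∇ × F)_y = ∂F_x/∂z - ∂F_z/∂x = 0,
    (∇ × F)_z = ∂F_y/∂x - ∂F_x/∂y = 16y^2 + 16.

On z = 3, (curl F)_z = 16y^2 + 16.

Convert to polar (x = r cos θ, y = r sin θ, dA = r dr dθ); the integrand becomes 16r^2sin(θ)^2 + 16, so

    ∬_D (curl F)_z dA = ∫_0^{2π} ∫_0^{2} (16r^2sin(θ)^2 + 16) · r dr dθ.

Inner (r from 0 to 2): 64 - 32cos(2θ).
Outer (θ from 0 to 2π): 128π.

Therefore ∮_C F · dr = 128π.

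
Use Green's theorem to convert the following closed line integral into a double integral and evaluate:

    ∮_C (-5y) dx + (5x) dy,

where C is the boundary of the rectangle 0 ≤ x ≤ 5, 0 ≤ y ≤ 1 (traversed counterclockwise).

Green's theorem converts the closed line integral into a double integral over the enclosed region D:

    ∮_C P dx + Q dy = ∬_D (∂Q/∂x - ∂P/∂y) dA.

Here P = -5y, Q = 5x, so

    ∂Q/∂x = 5,    ∂P/∂y = -5,
    ∂Q/∂x - ∂P/∂y = 10.

D is the region 0 ≤ x ≤ 5, 0 ≤ y ≤ 1. Evaluating the double integral:

    ∬_D (10) dA = ∫_0^{5} ∫_0^{1} (10) dy dx.

Inner (y from 0 to 1): 10.
Outer (x from 0 to 5): 50.

Therefore ∮_C P dx + Q dy = 50.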